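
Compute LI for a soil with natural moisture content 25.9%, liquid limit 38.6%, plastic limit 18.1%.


First compute the plasticity index:
PI = LL - PL = 38.6 - 18.1 = 20.5
Then compute the liquidity index:
LI = (w - PL) / PI
LI = (25.9 - 18.1) / 20.5
LI = 0.38


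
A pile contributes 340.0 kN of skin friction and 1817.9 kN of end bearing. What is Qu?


Using Qu = Qf + Qb
Qu = 340.0 + 1817.9
Qu = 2157.9 kN


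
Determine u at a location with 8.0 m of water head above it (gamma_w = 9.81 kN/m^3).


Using u = gamma_w * h_w
u = 9.81 * 8.0
u = 78.48 kPa


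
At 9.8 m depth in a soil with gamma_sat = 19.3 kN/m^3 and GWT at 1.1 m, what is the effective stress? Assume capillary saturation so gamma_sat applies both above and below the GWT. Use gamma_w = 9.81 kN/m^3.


Total stress = gamma_sat * depth
sigma = 19.3 * 9.8 = 189.14 kPa
Pore water pressure u = gamma_w * (depth - d_wt)
u = 9.81 * (9.8 - 1.1) = 85.347 kPa
Effective stress = sigma - u
sigma' = 189.14 - 85.347 = 103.79 kPa


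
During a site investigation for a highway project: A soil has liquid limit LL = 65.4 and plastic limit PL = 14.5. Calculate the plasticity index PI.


Result: 50.9

Derivation:
Using PI = LL - PL
PI = 65.4 - 14.5
PI = 50.9


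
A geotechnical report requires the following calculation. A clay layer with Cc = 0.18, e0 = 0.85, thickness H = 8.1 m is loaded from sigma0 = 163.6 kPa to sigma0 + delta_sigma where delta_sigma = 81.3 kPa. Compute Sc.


Using Sc = Cc * H / (1 + e0) * log10((sigma0 + delta_sigma) / sigma0)
Stress ratio = (163.6 + 81.3) / 163.6 = 1.49694
log10(1.49694) = 0.175205
Cc * H / (1 + e0) = 0.18 * 8.1 / (1 + 0.85) = 0.788108
Sc = 0.788108 * 0.175205
Sc = 0.1381 m


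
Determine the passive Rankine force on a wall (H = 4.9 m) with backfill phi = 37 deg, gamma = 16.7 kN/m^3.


Compute passive earth pressure coefficient:
Kp = tan^2(45 + phi/2) = tan^2(63.5) = 4.022791
Compute passive force:
Pp = 0.5 * Kp * gamma * H^2
Pp = 0.5 * 4.022791 * 16.7 * 4.9^2
Pp = 806.5 kN/m


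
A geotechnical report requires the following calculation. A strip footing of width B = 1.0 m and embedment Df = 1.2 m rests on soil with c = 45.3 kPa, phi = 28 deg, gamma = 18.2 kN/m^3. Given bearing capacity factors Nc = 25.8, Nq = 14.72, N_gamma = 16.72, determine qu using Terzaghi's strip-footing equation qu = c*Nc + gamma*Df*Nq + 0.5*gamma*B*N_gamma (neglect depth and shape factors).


Compute qu = c*Nc + gamma*Df*Nq + 0.5*gamma*B*N_gamma
Term 1: 45.3 * 25.8 = 1168.74
Term 2: 18.2 * 1.2 * 14.72 = 321.4848
Term 3: 0.5 * 18.2 * 1.0 * 16.72 = 152.152
qu = 1168.74 + 321.4848 + 152.152
qu = 1642.38 kPa


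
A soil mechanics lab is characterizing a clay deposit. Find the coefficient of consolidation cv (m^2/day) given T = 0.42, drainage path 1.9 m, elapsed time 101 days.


Result: 0.01501 m^2/day

Derivation:
Using cv = T * H_dr^2 / t
H_dr^2 = 1.9^2 = 3.61
cv = 0.42 * 3.61 / 101
cv = 0.01501 m^2/day


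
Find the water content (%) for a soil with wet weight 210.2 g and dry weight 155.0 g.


Using w = (m_wet - m_dry) / m_dry * 100
m_wet - m_dry = 210.2 - 155.0 = 55.2 g
w = 55.2 / 155.0 * 100
w = 35.61 %


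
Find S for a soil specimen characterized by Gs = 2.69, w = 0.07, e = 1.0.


Result: 0.1883

Derivation:
Using S = Gs * w / e
S = 2.69 * 0.07 / 1.0
S = 0.1883


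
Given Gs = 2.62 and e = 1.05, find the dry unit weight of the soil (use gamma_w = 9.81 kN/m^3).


Result: 12.538 kN/m^3

Derivation:
Using gamma_d = Gs * gamma_w / (1 + e)
gamma_d = 2.62 * 9.81 / (1 + 1.05)
gamma_d = 2.62 * 9.81 / 2.05
gamma_d = 12.538 kN/m^3


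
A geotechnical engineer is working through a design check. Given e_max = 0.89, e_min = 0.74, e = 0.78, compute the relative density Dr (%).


Using Dr = (e_max - e) / (e_max - e_min) * 100
e_max - e = 0.89 - 0.78 = 0.11
e_max - e_min = 0.89 - 0.74 = 0.15
Dr = 0.11 / 0.15 * 100
Dr = 73.33 %


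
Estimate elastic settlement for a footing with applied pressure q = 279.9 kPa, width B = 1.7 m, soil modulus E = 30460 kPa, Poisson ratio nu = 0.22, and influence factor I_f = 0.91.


Result: 13.528 mm

Derivation:
Using Se = q * B * (1 - nu^2) * I_f / E
1 - nu^2 = 1 - 0.22^2 = 0.9516
Se = 279.9 * 1.7 * 0.9516 * 0.91 / 30460
Se = 0.013528 m
Convert to mm: Se = 0.013528 * 1000 = 13.528 mm


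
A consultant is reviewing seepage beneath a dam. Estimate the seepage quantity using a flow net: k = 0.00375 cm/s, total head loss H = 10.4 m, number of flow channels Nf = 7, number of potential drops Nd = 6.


Result: 0.000455 m^3/s per m

Derivation:
Convert k to m/s for unit consistency with H:
k = 0.00375 cm/s = 0.00375 / 100 m/s = 3.75e-05 m/s
Using q = k * H * Nf / Nd
Nf / Nd = 7 / 6 = 1.1667
q = 3.75e-05 * 10.4 * 1.1667
q = 0.000455 m^3/s per m


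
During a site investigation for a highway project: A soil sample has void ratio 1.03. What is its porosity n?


Result: 0.5074

Derivation:
Using the relation n = e / (1 + e)
n = 1.03 / (1 + 1.03)
n = 1.03 / 2.03
n = 0.5074


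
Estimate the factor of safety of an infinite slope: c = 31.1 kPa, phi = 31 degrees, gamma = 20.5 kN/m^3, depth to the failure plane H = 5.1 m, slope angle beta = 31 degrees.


Using Fs = c / (gamma*H*sin(beta)*cos(beta)) + tan(phi)/tan(beta)
Cohesion contribution = 31.1 / (20.5*5.1*sin(31)*cos(31))
Cohesion contribution = 0.673801
Friction contribution = tan(31)/tan(31) = 1
Fs = 0.673801 + 1
Fs = 1.674


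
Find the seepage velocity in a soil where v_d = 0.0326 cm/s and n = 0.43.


Result: 0.07581 cm/s

Derivation:
Using v_s = v_d / n
v_s = 0.0326 / 0.43
v_s = 0.07581 cm/s


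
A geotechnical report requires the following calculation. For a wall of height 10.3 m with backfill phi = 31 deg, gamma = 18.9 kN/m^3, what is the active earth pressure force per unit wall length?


Result: 320.92 kN/m

Derivation:
Compute active earth pressure coefficient:
Ka = tan^2(45 - phi/2) = tan^2(29.5) = 0.320099
Compute active force:
Pa = 0.5 * Ka * gamma * H^2
Pa = 0.5 * 0.320099 * 18.9 * 10.3^2
Pa = 320.92 kN/m


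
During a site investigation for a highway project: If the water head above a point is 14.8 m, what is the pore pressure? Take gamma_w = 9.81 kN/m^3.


Result: 145.19 kPa

Derivation:
Using u = gamma_w * h_w
u = 9.81 * 14.8
u = 145.19 kPa


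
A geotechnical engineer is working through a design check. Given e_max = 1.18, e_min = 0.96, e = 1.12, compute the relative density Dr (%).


Using Dr = (e_max - e) / (e_max - e_min) * 100
e_max - e = 1.18 - 1.12 = 0.06
e_max - e_min = 1.18 - 0.96 = 0.22
Dr = 0.06 / 0.22 * 100
Dr = 27.27 %


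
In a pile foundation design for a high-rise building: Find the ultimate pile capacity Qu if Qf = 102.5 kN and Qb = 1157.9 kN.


Using Qu = Qf + Qb
Qu = 102.5 + 1157.9
Qu = 1260.4 kN


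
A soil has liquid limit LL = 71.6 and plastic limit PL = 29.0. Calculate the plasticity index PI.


Using PI = LL - PL
PI = 71.6 - 29.0
PI = 42.6


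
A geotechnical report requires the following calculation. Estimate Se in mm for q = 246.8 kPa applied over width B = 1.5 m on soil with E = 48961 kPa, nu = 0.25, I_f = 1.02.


Result: 7.23 mm

Derivation:
Using Se = q * B * (1 - nu^2) * I_f / E
1 - nu^2 = 1 - 0.25^2 = 0.9375
Se = 246.8 * 1.5 * 0.9375 * 1.02 / 48961
Se = 0.007230 m
Convert to mm: Se = 0.007230 * 1000 = 7.23 mm


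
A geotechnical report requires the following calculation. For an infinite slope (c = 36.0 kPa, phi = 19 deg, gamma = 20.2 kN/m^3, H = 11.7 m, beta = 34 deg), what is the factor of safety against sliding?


Using Fs = c / (gamma*H*sin(beta)*cos(beta)) + tan(phi)/tan(beta)
Cohesion contribution = 36.0 / (20.2*11.7*sin(34)*cos(34))
Cohesion contribution = 0.328571
Friction contribution = tan(19)/tan(34) = 0.510487
Fs = 0.328571 + 0.510487
Fs = 0.839


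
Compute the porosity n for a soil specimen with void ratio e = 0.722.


Using the relation n = e / (1 + e)
n = 0.722 / (1 + 0.722)
n = 0.722 / 1.722
n = 0.4193


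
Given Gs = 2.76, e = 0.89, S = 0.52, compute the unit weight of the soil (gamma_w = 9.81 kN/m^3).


Using gamma = gamma_w * (Gs + S*e) / (1 + e)
Numerator: Gs + S*e = 2.76 + 0.52*0.89 = 3.2228
Denominator: 1 + e = 1 + 0.89 = 1.89
gamma = 9.81 * 3.2228 / 1.89
gamma = 16.728 kN/m^3


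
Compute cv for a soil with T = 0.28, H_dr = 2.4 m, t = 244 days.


Using cv = T * H_dr^2 / t
H_dr^2 = 2.4^2 = 5.76
cv = 0.28 * 5.76 / 244
cv = 0.00661 m^2/day


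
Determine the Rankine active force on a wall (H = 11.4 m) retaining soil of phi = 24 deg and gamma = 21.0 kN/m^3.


Compute active earth pressure coefficient:
Ka = tan^2(45 - phi/2) = tan^2(33.0) = 0.42173
Compute active force:
Pa = 0.5 * Ka * gamma * H^2
Pa = 0.5 * 0.42173 * 21.0 * 11.4^2
Pa = 575.48 kN/m


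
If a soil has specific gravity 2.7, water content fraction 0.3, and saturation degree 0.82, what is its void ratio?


Result: 0.9878

Derivation:
Using the relation e = Gs * w / S
e = 2.7 * 0.3 / 0.82
e = 0.9878


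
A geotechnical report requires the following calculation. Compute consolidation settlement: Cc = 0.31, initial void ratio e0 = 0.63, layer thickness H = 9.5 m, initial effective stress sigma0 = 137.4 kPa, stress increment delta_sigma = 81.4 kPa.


Using Sc = Cc * H / (1 + e0) * log10((sigma0 + delta_sigma) / sigma0)
Stress ratio = (137.4 + 81.4) / 137.4 = 1.59243
log10(1.59243) = 0.202061
Cc * H / (1 + e0) = 0.31 * 9.5 / (1 + 0.63) = 1.80675
Sc = 1.80675 * 0.202061
Sc = 0.3651 m


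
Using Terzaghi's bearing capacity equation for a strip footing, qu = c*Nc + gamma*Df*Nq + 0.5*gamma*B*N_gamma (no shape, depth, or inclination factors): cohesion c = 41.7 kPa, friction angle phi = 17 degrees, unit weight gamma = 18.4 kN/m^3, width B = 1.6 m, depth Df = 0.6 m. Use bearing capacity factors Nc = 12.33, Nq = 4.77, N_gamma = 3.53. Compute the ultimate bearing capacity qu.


Result: 618.78 kPa

Derivation:
Compute qu = c*Nc + gamma*Df*Nq + 0.5*gamma*B*N_gamma
Term 1: 41.7 * 12.33 = 514.161
Term 2: 18.4 * 0.6 * 4.77 = 52.6608
Term 3: 0.5 * 18.4 * 1.6 * 3.53 = 51.9616
qu = 514.161 + 52.6608 + 51.9616
qu = 618.78 kPa


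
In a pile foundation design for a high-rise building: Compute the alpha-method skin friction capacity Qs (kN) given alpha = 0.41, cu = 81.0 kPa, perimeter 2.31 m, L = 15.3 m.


Using Qs = alpha * cu * perimeter * L
Qs = 0.41 * 81.0 * 2.31 * 15.3
Qs = 1173.74 kN


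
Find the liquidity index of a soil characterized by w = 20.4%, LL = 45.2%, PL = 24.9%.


First compute the plasticity index:
PI = LL - PL = 45.2 - 24.9 = 20.3
Then compute the liquidity index:
LI = (w - PL) / PI
LI = (20.4 - 24.9) / 20.3
LI = -0.222


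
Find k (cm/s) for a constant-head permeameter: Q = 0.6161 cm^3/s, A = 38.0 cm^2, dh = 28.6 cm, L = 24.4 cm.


Compute hydraulic gradient:
i = dh / L = 28.6 / 24.4 = 1.17213
Then apply Darcy's law:
k = Q / (A * i)
k = 0.6161 / (38.0 * 1.17213)
k = 0.6161 / 44.541
k = 0.013832 cm/s


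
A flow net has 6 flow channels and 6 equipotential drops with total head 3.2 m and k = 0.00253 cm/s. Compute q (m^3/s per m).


Convert k to m/s for unit consistency with H:
k = 0.00253 cm/s = 0.00253 / 100 m/s = 2.53e-05 m/s
Using q = k * H * Nf / Nd
Nf / Nd = 6 / 6 = 1.0
q = 2.53e-05 * 3.2 * 1.0
q = 8.096e-05 m^3/s per m


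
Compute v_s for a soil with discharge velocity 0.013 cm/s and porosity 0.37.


Using v_s = v_d / n
v_s = 0.013 / 0.37
v_s = 0.03514 cm/s


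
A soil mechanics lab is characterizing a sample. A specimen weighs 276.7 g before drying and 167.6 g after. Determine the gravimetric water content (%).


Result: 65.1 %

Derivation:
Using w = (m_wet - m_dry) / m_dry * 100
m_wet - m_dry = 276.7 - 167.6 = 109.1 g
w = 109.1 / 167.6 * 100
w = 65.1 %


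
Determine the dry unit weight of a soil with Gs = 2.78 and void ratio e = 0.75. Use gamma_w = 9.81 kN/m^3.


Using gamma_d = Gs * gamma_w / (1 + e)
gamma_d = 2.78 * 9.81 / (1 + 0.75)
gamma_d = 2.78 * 9.81 / 1.75
gamma_d = 15.584 kN/m^3


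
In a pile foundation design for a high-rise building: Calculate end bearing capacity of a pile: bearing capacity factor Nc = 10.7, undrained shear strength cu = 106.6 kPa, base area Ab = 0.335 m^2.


Using Qb = Nc * cu * Ab
Qb = 10.7 * 106.6 * 0.335
Qb = 382.11 kN


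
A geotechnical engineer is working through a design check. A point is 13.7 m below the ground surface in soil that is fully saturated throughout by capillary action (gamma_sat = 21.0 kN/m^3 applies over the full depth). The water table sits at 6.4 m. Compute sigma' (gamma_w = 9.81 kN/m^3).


Result: 216.09 kPa

Derivation:
Total stress = gamma_sat * depth
sigma = 21.0 * 13.7 = 287.7 kPa
Pore water pressure u = gamma_w * (depth - d_wt)
u = 9.81 * (13.7 - 6.4) = 71.613 kPa
Effective stress = sigma - u
sigma' = 287.7 - 71.613 = 216.09 kPa


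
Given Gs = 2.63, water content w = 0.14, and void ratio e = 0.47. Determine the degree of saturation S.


Result: 0.7834

Derivation:
Using S = Gs * w / e
S = 2.63 * 0.14 / 0.47
S = 0.7834


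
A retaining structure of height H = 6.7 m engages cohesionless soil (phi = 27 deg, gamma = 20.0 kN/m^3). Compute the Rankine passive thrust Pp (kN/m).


Result: 1195.39 kN/m

Derivation:
Compute passive earth pressure coefficient:
Kp = tan^2(45 + phi/2) = tan^2(58.5) = 2.66294
Compute passive force:
Pp = 0.5 * Kp * gamma * H^2
Pp = 0.5 * 2.66294 * 20.0 * 6.7^2
Pp = 1195.39 kN/m


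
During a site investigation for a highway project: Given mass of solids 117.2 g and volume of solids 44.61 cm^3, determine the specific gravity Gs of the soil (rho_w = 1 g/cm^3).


Using Gs = m_s / (V_s * rho_w)
Since rho_w = 1 g/cm^3:
Gs = 117.2 / 44.61
Gs = 2.627


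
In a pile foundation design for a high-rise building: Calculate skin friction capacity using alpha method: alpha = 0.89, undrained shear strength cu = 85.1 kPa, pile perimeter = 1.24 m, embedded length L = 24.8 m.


Using Qs = alpha * cu * perimeter * L
Qs = 0.89 * 85.1 * 1.24 * 24.8
Qs = 2329.13 kN


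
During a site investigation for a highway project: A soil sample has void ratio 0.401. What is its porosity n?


Result: 0.2862

Derivation:
Using the relation n = e / (1 + e)
n = 0.401 / (1 + 0.401)
n = 0.401 / 1.401
n = 0.2862


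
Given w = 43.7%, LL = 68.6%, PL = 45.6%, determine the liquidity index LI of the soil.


First compute the plasticity index:
PI = LL - PL = 68.6 - 45.6 = 23.0
Then compute the liquidity index:
LI = (w - PL) / PI
LI = (43.7 - 45.6) / 23.0
LI = -0.083


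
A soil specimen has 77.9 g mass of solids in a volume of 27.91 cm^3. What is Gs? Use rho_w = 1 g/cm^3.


Result: 2.791

Derivation:
Using Gs = m_s / (V_s * rho_w)
Since rho_w = 1 g/cm^3:
Gs = 77.9 / 27.91
Gs = 2.791


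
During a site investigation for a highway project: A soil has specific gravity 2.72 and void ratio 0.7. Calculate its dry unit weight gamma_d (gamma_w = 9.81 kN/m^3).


Using gamma_d = Gs * gamma_w / (1 + e)
gamma_d = 2.72 * 9.81 / (1 + 0.7)
gamma_d = 2.72 * 9.81 / 1.7
gamma_d = 15.696 kN/m^3


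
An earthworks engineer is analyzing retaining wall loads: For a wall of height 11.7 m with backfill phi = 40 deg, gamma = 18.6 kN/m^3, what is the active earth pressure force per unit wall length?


Compute active earth pressure coefficient:
Ka = tan^2(45 - phi/2) = tan^2(25.0) = 0.217443
Compute active force:
Pa = 0.5 * Ka * gamma * H^2
Pa = 0.5 * 0.217443 * 18.6 * 11.7^2
Pa = 276.82 kN/m


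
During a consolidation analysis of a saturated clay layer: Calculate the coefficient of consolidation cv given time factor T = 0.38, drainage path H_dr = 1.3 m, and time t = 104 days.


Using cv = T * H_dr^2 / t
H_dr^2 = 1.3^2 = 1.69
cv = 0.38 * 1.69 / 104
cv = 0.00617 m^2/day


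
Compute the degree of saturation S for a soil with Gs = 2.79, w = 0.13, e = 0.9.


Using S = Gs * w / e
S = 2.79 * 0.13 / 0.9
S = 0.403


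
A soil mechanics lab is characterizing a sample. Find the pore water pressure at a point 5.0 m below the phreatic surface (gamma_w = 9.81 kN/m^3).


Using u = gamma_w * h_w
u = 9.81 * 5.0
u = 49.05 kPa


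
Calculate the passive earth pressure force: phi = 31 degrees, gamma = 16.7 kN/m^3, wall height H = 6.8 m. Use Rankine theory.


Compute passive earth pressure coefficient:
Kp = tan^2(45 + phi/2) = tan^2(60.5) = 3.124035
Compute passive force:
Pp = 0.5 * Kp * gamma * H^2
Pp = 0.5 * 3.124035 * 16.7 * 6.8^2
Pp = 1206.2 kN/m


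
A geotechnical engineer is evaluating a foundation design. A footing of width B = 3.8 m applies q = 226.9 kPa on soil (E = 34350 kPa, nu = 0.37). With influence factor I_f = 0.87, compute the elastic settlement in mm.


Using Se = q * B * (1 - nu^2) * I_f / E
1 - nu^2 = 1 - 0.37^2 = 0.8631
Se = 226.9 * 3.8 * 0.8631 * 0.87 / 34350
Se = 0.018848 m
Convert to mm: Se = 0.018848 * 1000 = 18.848 mm


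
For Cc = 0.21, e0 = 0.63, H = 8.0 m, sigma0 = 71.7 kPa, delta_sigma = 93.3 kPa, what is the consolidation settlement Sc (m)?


Using Sc = Cc * H / (1 + e0) * log10((sigma0 + delta_sigma) / sigma0)
Stress ratio = (71.7 + 93.3) / 71.7 = 2.30126
log10(2.30126) = 0.361965
Cc * H / (1 + e0) = 0.21 * 8.0 / (1 + 0.63) = 1.03067
Sc = 1.03067 * 0.361965
Sc = 0.3731 m


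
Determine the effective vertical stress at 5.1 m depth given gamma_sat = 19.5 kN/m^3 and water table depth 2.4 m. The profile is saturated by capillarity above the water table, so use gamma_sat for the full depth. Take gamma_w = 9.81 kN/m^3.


Total stress = gamma_sat * depth
sigma = 19.5 * 5.1 = 99.45 kPa
Pore water pressure u = gamma_w * (depth - d_wt)
u = 9.81 * (5.1 - 2.4) = 26.487 kPa
Effective stress = sigma - u
sigma' = 99.45 - 26.487 = 72.96 kPa


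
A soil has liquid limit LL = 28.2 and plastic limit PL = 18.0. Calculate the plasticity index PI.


Using PI = LL - PL
PI = 28.2 - 18.0
PI = 10.2


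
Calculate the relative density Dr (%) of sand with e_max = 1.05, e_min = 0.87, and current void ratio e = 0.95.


Result: 55.56 %

Derivation:
Using Dr = (e_max - e) / (e_max - e_min) * 100
e_max - e = 1.05 - 0.95 = 0.1
e_max - e_min = 1.05 - 0.87 = 0.18
Dr = 0.1 / 0.18 * 100
Dr = 55.56 %


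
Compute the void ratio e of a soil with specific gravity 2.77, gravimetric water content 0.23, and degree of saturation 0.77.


Result: 0.8274

Derivation:
Using the relation e = Gs * w / S
e = 2.77 * 0.23 / 0.77
e = 0.8274


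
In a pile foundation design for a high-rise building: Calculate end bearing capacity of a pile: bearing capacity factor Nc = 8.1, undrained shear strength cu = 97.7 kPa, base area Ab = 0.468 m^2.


Using Qb = Nc * cu * Ab
Qb = 8.1 * 97.7 * 0.468
Qb = 370.36 kN


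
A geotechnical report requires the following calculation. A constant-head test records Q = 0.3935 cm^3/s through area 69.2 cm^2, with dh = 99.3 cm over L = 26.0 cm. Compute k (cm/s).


Compute hydraulic gradient:
i = dh / L = 99.3 / 26.0 = 3.81923
Then apply Darcy's law:
k = Q / (A * i)
k = 0.3935 / (69.2 * 3.81923)
k = 0.3935 / 264.291
k = 0.001489 cm/s


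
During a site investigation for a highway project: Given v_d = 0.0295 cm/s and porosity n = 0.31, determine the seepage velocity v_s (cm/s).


Using v_s = v_d / n
v_s = 0.0295 / 0.31
v_s = 0.09516 cm/s


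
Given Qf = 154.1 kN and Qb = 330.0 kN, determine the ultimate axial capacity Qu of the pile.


Using Qu = Qf + Qb
Qu = 154.1 + 330.0
Qu = 484.1 kN


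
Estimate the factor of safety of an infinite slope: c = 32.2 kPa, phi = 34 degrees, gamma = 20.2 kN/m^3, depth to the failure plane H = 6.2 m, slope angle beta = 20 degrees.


Result: 2.653

Derivation:
Using Fs = c / (gamma*H*sin(beta)*cos(beta)) + tan(phi)/tan(beta)
Cohesion contribution = 32.2 / (20.2*6.2*sin(20)*cos(20))
Cohesion contribution = 0.799973
Friction contribution = tan(34)/tan(20) = 1.8532
Fs = 0.799973 + 1.8532
Fs = 2.653


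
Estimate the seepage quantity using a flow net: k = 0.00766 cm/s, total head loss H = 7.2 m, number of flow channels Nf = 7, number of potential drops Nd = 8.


Convert k to m/s for unit consistency with H:
k = 0.00766 cm/s = 0.00766 / 100 m/s = 7.66e-05 m/s
Using q = k * H * Nf / Nd
Nf / Nd = 7 / 8 = 0.875
q = 7.66e-05 * 7.2 * 0.875
q = 0.0004826 m^3/s per m


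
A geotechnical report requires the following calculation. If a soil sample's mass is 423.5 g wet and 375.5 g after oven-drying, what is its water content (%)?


Using w = (m_wet - m_dry) / m_dry * 100
m_wet - m_dry = 423.5 - 375.5 = 48.0 g
w = 48.0 / 375.5 * 100
w = 12.78 %


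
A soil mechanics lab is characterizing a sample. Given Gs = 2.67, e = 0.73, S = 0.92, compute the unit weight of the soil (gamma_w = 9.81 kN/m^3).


Result: 18.949 kN/m^3

Derivation:
Using gamma = gamma_w * (Gs + S*e) / (1 + e)
Numerator: Gs + S*e = 2.67 + 0.92*0.73 = 3.3416
Denominator: 1 + e = 1 + 0.73 = 1.73
gamma = 9.81 * 3.3416 / 1.73
gamma = 18.949 kN/m^3


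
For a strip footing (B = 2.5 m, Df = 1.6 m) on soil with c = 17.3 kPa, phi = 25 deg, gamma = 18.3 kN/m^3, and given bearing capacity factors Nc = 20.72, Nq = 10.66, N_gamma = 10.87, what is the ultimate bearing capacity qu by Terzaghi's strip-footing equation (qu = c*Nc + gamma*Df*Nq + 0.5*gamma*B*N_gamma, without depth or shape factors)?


Compute qu = c*Nc + gamma*Df*Nq + 0.5*gamma*B*N_gamma
Term 1: 17.3 * 20.72 = 358.456
Term 2: 18.3 * 1.6 * 10.66 = 312.1248
Term 3: 0.5 * 18.3 * 2.5 * 10.87 = 248.65125
qu = 358.456 + 312.1248 + 248.65125
qu = 919.23 kPa


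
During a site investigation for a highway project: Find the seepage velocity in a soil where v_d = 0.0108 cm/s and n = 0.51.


Result: 0.02118 cm/s

Derivation:
Using v_s = v_d / n
v_s = 0.0108 / 0.51
v_s = 0.02118 cm/s


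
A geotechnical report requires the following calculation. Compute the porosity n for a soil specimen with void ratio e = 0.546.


Result: 0.3532

Derivation:
Using the relation n = e / (1 + e)
n = 0.546 / (1 + 0.546)
n = 0.546 / 1.546
n = 0.3532


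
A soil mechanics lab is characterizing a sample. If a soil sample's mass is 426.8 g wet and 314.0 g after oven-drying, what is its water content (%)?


Using w = (m_wet - m_dry) / m_dry * 100
m_wet - m_dry = 426.8 - 314.0 = 112.8 g
w = 112.8 / 314.0 * 100
w = 35.92 %


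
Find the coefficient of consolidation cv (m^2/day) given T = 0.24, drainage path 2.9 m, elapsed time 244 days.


Result: 0.00827 m^2/day

Derivation:
Using cv = T * H_dr^2 / t
H_dr^2 = 2.9^2 = 8.41
cv = 0.24 * 8.41 / 244
cv = 0.00827 m^2/day


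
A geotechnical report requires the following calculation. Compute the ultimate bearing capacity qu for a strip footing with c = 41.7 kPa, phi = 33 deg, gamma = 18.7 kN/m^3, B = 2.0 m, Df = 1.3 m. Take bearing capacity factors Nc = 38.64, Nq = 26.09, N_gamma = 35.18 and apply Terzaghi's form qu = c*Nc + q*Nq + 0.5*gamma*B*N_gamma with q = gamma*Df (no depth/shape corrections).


Compute qu = c*Nc + gamma*Df*Nq + 0.5*gamma*B*N_gamma
Term 1: 41.7 * 38.64 = 1611.288
Term 2: 18.7 * 1.3 * 26.09 = 634.2479
Term 3: 0.5 * 18.7 * 2.0 * 35.18 = 657.866
qu = 1611.288 + 634.2479 + 657.866
qu = 2903.4 kPa


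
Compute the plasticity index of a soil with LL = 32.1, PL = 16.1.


Result: 16.0

Derivation:
Using PI = LL - PL
PI = 32.1 - 16.1
PI = 16.0


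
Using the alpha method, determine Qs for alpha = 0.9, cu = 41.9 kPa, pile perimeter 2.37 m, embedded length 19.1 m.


Using Qs = alpha * cu * perimeter * L
Qs = 0.9 * 41.9 * 2.37 * 19.1
Qs = 1707.02 kN


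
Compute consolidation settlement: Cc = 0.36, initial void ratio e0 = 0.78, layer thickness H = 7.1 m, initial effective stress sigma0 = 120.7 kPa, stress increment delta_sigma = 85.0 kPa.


Using Sc = Cc * H / (1 + e0) * log10((sigma0 + delta_sigma) / sigma0)
Stress ratio = (120.7 + 85.0) / 120.7 = 1.70423
log10(1.70423) = 0.231527
Cc * H / (1 + e0) = 0.36 * 7.1 / (1 + 0.78) = 1.43596
Sc = 1.43596 * 0.231527
Sc = 0.3325 m


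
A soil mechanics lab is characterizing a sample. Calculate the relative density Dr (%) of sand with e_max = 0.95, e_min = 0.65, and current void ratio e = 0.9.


Using Dr = (e_max - e) / (e_max - e_min) * 100
e_max - e = 0.95 - 0.9 = 0.05
e_max - e_min = 0.95 - 0.65 = 0.3
Dr = 0.05 / 0.3 * 100
Dr = 16.67 %


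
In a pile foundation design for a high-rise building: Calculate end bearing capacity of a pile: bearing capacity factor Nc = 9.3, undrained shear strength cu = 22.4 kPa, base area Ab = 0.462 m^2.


Using Qb = Nc * cu * Ab
Qb = 9.3 * 22.4 * 0.462
Qb = 96.24 kN


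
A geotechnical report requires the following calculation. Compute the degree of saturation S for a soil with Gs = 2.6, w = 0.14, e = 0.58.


Using S = Gs * w / e
S = 2.6 * 0.14 / 0.58
S = 0.6276


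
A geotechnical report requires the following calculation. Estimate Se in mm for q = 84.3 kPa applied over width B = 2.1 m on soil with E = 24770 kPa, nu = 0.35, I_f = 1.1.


Result: 6.899 mm

Derivation:
Using Se = q * B * (1 - nu^2) * I_f / E
1 - nu^2 = 1 - 0.35^2 = 0.8775
Se = 84.3 * 2.1 * 0.8775 * 1.1 / 24770
Se = 0.006899 m
Convert to mm: Se = 0.006899 * 1000 = 6.899 mm


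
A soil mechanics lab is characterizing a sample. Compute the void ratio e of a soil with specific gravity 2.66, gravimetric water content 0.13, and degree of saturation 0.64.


Using the relation e = Gs * w / S
e = 2.66 * 0.13 / 0.64
e = 0.5403


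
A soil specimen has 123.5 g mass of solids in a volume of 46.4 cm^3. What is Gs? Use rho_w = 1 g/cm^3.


Result: 2.662

Derivation:
Using Gs = m_s / (V_s * rho_w)
Since rho_w = 1 g/cm^3:
Gs = 123.5 / 46.4
Gs = 2.662


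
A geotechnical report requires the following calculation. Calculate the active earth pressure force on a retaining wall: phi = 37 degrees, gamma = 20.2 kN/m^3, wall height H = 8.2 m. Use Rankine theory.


Compute active earth pressure coefficient:
Ka = tan^2(45 - phi/2) = tan^2(26.5) = 0.248584
Compute active force:
Pa = 0.5 * Ka * gamma * H^2
Pa = 0.5 * 0.248584 * 20.2 * 8.2^2
Pa = 168.82 kN/m


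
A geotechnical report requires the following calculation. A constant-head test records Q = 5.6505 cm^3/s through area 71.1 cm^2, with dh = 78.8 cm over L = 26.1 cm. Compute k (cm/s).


Result: 0.026323 cm/s

Derivation:
Compute hydraulic gradient:
i = dh / L = 78.8 / 26.1 = 3.01916
Then apply Darcy's law:
k = Q / (A * i)
k = 5.6505 / (71.1 * 3.01916)
k = 5.6505 / 214.662
k = 0.026323 cm/s


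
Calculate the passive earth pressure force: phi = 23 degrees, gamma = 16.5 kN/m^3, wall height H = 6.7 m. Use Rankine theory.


Result: 845.35 kN/m

Derivation:
Compute passive earth pressure coefficient:
Kp = tan^2(45 + phi/2) = tan^2(56.5) = 2.282623
Compute passive force:
Pp = 0.5 * Kp * gamma * H^2
Pp = 0.5 * 2.282623 * 16.5 * 6.7^2
Pp = 845.35 kN/m


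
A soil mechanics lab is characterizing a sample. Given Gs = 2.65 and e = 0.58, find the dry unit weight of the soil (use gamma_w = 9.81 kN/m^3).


Using gamma_d = Gs * gamma_w / (1 + e)
gamma_d = 2.65 * 9.81 / (1 + 0.58)
gamma_d = 2.65 * 9.81 / 1.58
gamma_d = 16.453 kN/m^3


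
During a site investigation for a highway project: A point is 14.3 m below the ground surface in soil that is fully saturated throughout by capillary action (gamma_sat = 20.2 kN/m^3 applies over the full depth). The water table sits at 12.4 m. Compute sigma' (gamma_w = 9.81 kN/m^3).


Result: 270.22 kPa

Derivation:
Total stress = gamma_sat * depth
sigma = 20.2 * 14.3 = 288.86 kPa
Pore water pressure u = gamma_w * (depth - d_wt)
u = 9.81 * (14.3 - 12.4) = 18.639 kPa
Effective stress = sigma - u
sigma' = 288.86 - 18.639 = 270.22 kPa


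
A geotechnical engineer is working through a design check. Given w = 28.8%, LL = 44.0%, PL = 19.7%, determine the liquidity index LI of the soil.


First compute the plasticity index:
PI = LL - PL = 44.0 - 19.7 = 24.3
Then compute the liquidity index:
LI = (w - PL) / PI
LI = (28.8 - 19.7) / 24.3
LI = 0.374


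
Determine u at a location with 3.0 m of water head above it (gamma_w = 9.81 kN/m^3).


Using u = gamma_w * h_w
u = 9.81 * 3.0
u = 29.43 kPa


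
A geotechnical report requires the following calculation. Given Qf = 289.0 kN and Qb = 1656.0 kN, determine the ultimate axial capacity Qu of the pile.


Result: 1945.0 kN

Derivation:
Using Qu = Qf + Qb
Qu = 289.0 + 1656.0
Qu = 1945.0 kN


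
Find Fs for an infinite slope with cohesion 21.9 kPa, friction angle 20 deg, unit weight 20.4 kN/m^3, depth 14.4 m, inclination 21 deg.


Using Fs = c / (gamma*H*sin(beta)*cos(beta)) + tan(phi)/tan(beta)
Cohesion contribution = 21.9 / (20.4*14.4*sin(21)*cos(21))
Cohesion contribution = 0.222828
Friction contribution = tan(20)/tan(21) = 0.948175
Fs = 0.222828 + 0.948175
Fs = 1.171


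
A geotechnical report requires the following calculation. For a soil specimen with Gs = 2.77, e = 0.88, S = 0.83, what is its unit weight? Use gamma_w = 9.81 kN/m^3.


Result: 18.265 kN/m^3

Derivation:
Using gamma = gamma_w * (Gs + S*e) / (1 + e)
Numerator: Gs + S*e = 2.77 + 0.83*0.88 = 3.5004
Denominator: 1 + e = 1 + 0.88 = 1.88
gamma = 9.81 * 3.5004 / 1.88
gamma = 18.265 kN/m^3


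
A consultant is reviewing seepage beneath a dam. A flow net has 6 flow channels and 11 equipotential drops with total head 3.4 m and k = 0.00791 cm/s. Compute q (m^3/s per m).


Convert k to m/s for unit consistency with H:
k = 0.00791 cm/s = 0.00791 / 100 m/s = 7.91e-05 m/s
Using q = k * H * Nf / Nd
Nf / Nd = 6 / 11 = 0.5455
q = 7.91e-05 * 3.4 * 0.5455
q = 0.0001467 m^3/s per m


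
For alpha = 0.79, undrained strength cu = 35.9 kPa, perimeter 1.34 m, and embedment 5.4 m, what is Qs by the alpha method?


Using Qs = alpha * cu * perimeter * L
Qs = 0.79 * 35.9 * 1.34 * 5.4
Qs = 205.22 kN


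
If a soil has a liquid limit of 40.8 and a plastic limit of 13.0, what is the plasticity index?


Result: 27.8

Derivation:
Using PI = LL - PL
PI = 40.8 - 13.0
PI = 27.8


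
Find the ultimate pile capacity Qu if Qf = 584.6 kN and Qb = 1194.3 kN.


Result: 1778.9 kN

Derivation:
Using Qu = Qf + Qb
Qu = 584.6 + 1194.3
Qu = 1778.9 kN


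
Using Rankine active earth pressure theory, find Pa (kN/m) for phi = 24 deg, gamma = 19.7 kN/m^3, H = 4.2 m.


Compute active earth pressure coefficient:
Ka = tan^2(45 - phi/2) = tan^2(33.0) = 0.42173
Compute active force:
Pa = 0.5 * Ka * gamma * H^2
Pa = 0.5 * 0.42173 * 19.7 * 4.2^2
Pa = 73.28 kN/m


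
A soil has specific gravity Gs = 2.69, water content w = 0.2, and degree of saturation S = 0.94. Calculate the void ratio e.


Result: 0.5723

Derivation:
Using the relation e = Gs * w / S
e = 2.69 * 0.2 / 0.94
e = 0.5723


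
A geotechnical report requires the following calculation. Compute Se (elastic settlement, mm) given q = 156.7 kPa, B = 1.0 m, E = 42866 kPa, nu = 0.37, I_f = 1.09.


Result: 3.439 mm

Derivation:
Using Se = q * B * (1 - nu^2) * I_f / E
1 - nu^2 = 1 - 0.37^2 = 0.8631
Se = 156.7 * 1.0 * 0.8631 * 1.09 / 42866
Se = 0.003439 m
Convert to mm: Se = 0.003439 * 1000 = 3.439 mm


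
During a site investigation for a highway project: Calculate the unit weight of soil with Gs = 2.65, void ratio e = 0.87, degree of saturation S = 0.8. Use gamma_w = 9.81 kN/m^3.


Using gamma = gamma_w * (Gs + S*e) / (1 + e)
Numerator: Gs + S*e = 2.65 + 0.8*0.87 = 3.346
Denominator: 1 + e = 1 + 0.87 = 1.87
gamma = 9.81 * 3.346 / 1.87
gamma = 17.553 kN/m^3


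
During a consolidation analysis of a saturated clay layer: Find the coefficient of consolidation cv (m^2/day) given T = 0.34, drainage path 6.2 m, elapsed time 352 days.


Result: 0.03713 m^2/day

Derivation:
Using cv = T * H_dr^2 / t
H_dr^2 = 6.2^2 = 38.44
cv = 0.34 * 38.44 / 352
cv = 0.03713 m^2/day


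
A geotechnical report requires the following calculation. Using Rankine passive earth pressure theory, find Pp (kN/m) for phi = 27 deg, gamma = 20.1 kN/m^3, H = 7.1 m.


Compute passive earth pressure coefficient:
Kp = tan^2(45 + phi/2) = tan^2(58.5) = 2.66294
Compute passive force:
Pp = 0.5 * Kp * gamma * H^2
Pp = 0.5 * 2.66294 * 20.1 * 7.1^2
Pp = 1349.1 kN/m


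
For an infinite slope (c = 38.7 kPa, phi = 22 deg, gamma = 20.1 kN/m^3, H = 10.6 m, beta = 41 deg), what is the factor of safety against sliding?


Result: 0.832

Derivation:
Using Fs = c / (gamma*H*sin(beta)*cos(beta)) + tan(phi)/tan(beta)
Cohesion contribution = 38.7 / (20.1*10.6*sin(41)*cos(41))
Cohesion contribution = 0.366848
Friction contribution = tan(22)/tan(41) = 0.464779
Fs = 0.366848 + 0.464779
Fs = 0.832


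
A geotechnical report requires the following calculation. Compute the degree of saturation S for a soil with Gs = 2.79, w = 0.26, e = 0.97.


Using S = Gs * w / e
S = 2.79 * 0.26 / 0.97
S = 0.7478


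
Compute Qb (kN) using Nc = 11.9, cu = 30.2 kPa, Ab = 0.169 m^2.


Using Qb = Nc * cu * Ab
Qb = 11.9 * 30.2 * 0.169
Qb = 60.74 kN


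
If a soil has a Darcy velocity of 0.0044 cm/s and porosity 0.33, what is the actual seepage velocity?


Using v_s = v_d / n
v_s = 0.0044 / 0.33
v_s = 0.01333 cm/s


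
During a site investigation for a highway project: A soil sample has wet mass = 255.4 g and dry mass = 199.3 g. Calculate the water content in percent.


Using w = (m_wet - m_dry) / m_dry * 100
m_wet - m_dry = 255.4 - 199.3 = 56.1 g
w = 56.1 / 199.3 * 100
w = 28.15 %


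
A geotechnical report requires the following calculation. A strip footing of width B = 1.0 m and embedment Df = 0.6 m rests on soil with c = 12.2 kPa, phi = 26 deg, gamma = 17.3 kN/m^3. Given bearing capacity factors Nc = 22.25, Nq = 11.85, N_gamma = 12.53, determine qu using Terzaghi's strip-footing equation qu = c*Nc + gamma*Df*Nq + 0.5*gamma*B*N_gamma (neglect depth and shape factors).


Result: 502.84 kPa

Derivation:
Compute qu = c*Nc + gamma*Df*Nq + 0.5*gamma*B*N_gamma
Term 1: 12.2 * 22.25 = 271.45
Term 2: 17.3 * 0.6 * 11.85 = 123.003
Term 3: 0.5 * 17.3 * 1.0 * 12.53 = 108.3845
qu = 271.45 + 123.003 + 108.3845
qu = 502.84 kPa


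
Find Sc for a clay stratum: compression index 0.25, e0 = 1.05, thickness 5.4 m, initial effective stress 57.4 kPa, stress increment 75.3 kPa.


Using Sc = Cc * H / (1 + e0) * log10((sigma0 + delta_sigma) / sigma0)
Stress ratio = (57.4 + 75.3) / 57.4 = 2.31185
log10(2.31185) = 0.363959
Cc * H / (1 + e0) = 0.25 * 5.4 / (1 + 1.05) = 0.658537
Sc = 0.658537 * 0.363959
Sc = 0.2397 m


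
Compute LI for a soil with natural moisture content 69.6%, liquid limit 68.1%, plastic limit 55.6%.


First compute the plasticity index:
PI = LL - PL = 68.1 - 55.6 = 12.5
Then compute the liquidity index:
LI = (w - PL) / PI
LI = (69.6 - 55.6) / 12.5
LI = 1.12


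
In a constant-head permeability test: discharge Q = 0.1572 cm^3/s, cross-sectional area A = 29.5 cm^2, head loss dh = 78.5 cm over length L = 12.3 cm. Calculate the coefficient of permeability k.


Compute hydraulic gradient:
i = dh / L = 78.5 / 12.3 = 6.38211
Then apply Darcy's law:
k = Q / (A * i)
k = 0.1572 / (29.5 * 6.38211)
k = 0.1572 / 188.272
k = 0.000835 cm/s


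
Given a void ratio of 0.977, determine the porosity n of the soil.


Result: 0.4942

Derivation:
Using the relation n = e / (1 + e)
n = 0.977 / (1 + 0.977)
n = 0.977 / 1.977
n = 0.4942


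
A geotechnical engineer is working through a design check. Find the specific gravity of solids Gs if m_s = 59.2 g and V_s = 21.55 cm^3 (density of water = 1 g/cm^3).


Using Gs = m_s / (V_s * rho_w)
Since rho_w = 1 g/cm^3:
Gs = 59.2 / 21.55
Gs = 2.747


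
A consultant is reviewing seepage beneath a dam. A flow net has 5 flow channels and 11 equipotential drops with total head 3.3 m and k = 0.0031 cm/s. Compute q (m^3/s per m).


Convert k to m/s for unit consistency with H:
k = 0.0031 cm/s = 0.0031 / 100 m/s = 3.1e-05 m/s
Using q = k * H * Nf / Nd
Nf / Nd = 5 / 11 = 0.4545
q = 3.1e-05 * 3.3 * 0.4545
q = 4.65e-05 m^3/s per m


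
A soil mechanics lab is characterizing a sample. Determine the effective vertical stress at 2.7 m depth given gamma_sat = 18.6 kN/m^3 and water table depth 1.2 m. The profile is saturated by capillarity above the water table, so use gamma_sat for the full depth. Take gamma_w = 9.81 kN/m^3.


Total stress = gamma_sat * depth
sigma = 18.6 * 2.7 = 50.22 kPa
Pore water pressure u = gamma_w * (depth - d_wt)
u = 9.81 * (2.7 - 1.2) = 14.715 kPa
Effective stress = sigma - u
sigma' = 50.22 - 14.715 = 35.51 kPa


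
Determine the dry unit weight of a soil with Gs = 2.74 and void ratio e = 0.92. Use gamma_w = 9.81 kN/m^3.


Result: 14.0 kN/m^3

Derivation:
Using gamma_d = Gs * gamma_w / (1 + e)
gamma_d = 2.74 * 9.81 / (1 + 0.92)
gamma_d = 2.74 * 9.81 / 1.92
gamma_d = 14.0 kN/m^3


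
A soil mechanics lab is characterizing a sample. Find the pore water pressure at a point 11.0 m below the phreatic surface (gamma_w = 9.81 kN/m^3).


Result: 107.91 kPa

Derivation:
Using u = gamma_w * h_w
u = 9.81 * 11.0
u = 107.91 kPa


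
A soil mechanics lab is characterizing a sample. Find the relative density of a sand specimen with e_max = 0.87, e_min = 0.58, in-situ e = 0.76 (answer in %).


Using Dr = (e_max - e) / (e_max - e_min) * 100
e_max - e = 0.87 - 0.76 = 0.11
e_max - e_min = 0.87 - 0.58 = 0.29
Dr = 0.11 / 0.29 * 100
Dr = 37.93 %


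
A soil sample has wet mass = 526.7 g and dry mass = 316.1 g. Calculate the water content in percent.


Using w = (m_wet - m_dry) / m_dry * 100
m_wet - m_dry = 526.7 - 316.1 = 210.6 g
w = 210.6 / 316.1 * 100
w = 66.62 %


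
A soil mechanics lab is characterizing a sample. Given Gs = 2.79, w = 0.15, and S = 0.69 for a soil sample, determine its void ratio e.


Using the relation e = Gs * w / S
e = 2.79 * 0.15 / 0.69
e = 0.6065


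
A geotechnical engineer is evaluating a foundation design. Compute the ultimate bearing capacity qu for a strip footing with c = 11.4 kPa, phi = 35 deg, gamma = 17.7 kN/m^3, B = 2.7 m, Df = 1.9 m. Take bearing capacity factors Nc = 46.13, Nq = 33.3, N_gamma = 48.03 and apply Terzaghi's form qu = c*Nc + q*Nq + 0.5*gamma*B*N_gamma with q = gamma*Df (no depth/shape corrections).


Result: 2793.44 kPa

Derivation:
Compute qu = c*Nc + gamma*Df*Nq + 0.5*gamma*B*N_gamma
Term 1: 11.4 * 46.13 = 525.882
Term 2: 17.7 * 1.9 * 33.3 = 1119.879
Term 3: 0.5 * 17.7 * 2.7 * 48.03 = 1147.67685
qu = 525.882 + 1119.879 + 1147.67685
qu = 2793.44 kPa


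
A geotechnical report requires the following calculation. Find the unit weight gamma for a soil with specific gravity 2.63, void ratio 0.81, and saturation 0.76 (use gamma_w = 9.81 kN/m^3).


Result: 17.591 kN/m^3

Derivation:
Using gamma = gamma_w * (Gs + S*e) / (1 + e)
Numerator: Gs + S*e = 2.63 + 0.76*0.81 = 3.2456
Denominator: 1 + e = 1 + 0.81 = 1.81
gamma = 9.81 * 3.2456 / 1.81
gamma = 17.591 kN/m^3


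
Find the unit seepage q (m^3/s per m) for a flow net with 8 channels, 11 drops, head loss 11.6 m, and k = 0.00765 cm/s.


Convert k to m/s for unit consistency with H:
k = 0.00765 cm/s = 0.00765 / 100 m/s = 7.65e-05 m/s
Using q = k * H * Nf / Nd
Nf / Nd = 8 / 11 = 0.7273
q = 7.65e-05 * 11.6 * 0.7273
q = 0.0006454 m^3/s per m


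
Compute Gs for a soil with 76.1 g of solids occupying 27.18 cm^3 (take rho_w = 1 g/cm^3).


Using Gs = m_s / (V_s * rho_w)
Since rho_w = 1 g/cm^3:
Gs = 76.1 / 27.18
Gs = 2.8


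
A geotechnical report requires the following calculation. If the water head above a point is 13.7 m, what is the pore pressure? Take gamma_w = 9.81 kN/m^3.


Using u = gamma_w * h_w
u = 9.81 * 13.7
u = 134.4 kPa


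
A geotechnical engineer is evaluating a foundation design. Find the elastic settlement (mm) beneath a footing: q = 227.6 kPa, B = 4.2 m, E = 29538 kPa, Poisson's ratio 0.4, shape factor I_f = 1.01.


Using Se = q * B * (1 - nu^2) * I_f / E
1 - nu^2 = 1 - 0.4^2 = 0.84
Se = 227.6 * 4.2 * 0.84 * 1.01 / 29538
Se = 0.027456 m
Convert to mm: Se = 0.027456 * 1000 = 27.456 mm


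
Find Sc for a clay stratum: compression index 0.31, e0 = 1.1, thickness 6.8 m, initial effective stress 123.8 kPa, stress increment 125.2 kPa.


Result: 0.3046 m

Derivation:
Using Sc = Cc * H / (1 + e0) * log10((sigma0 + delta_sigma) / sigma0)
Stress ratio = (123.8 + 125.2) / 123.8 = 2.01131
log10(2.01131) = 0.303479
Cc * H / (1 + e0) = 0.31 * 6.8 / (1 + 1.1) = 1.00381
Sc = 1.00381 * 0.303479
Sc = 0.3046 m
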